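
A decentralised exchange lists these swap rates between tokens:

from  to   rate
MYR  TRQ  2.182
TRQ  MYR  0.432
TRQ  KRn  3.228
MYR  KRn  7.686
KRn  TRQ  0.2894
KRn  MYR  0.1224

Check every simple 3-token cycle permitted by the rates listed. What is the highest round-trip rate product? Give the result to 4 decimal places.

TRQ→MYR→KRn→TRQ: 0.432 × 7.686 × 0.2894 = 0.96091
TRQ→KRn→MYR→TRQ: 3.228 × 0.1224 × 2.182 = 0.86212
Maximum is TRQ→MYR→KRn→TRQ at 0.9609; no arbitrage — every cycle loses value.

0.9609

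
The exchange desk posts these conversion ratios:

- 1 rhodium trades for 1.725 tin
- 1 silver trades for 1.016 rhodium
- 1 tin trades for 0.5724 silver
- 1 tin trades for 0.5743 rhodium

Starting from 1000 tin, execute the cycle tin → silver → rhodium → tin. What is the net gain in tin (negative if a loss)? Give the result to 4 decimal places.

3.1882

1000 tin × 0.5724 = 572.4 silver
572.4 silver × 1.016 = 581.5584 rhodium
581.5584 rhodium × 1.725 = 1003.18824 tin
Net change: 1003.18824 − 1000 = 3.18824 tin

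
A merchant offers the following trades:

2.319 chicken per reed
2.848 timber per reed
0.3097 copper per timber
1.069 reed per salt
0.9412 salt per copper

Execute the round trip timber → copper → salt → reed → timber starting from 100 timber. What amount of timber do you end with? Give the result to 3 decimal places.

100 timber × 0.3097 = 30.97 copper
30.97 copper × 0.9412 = 29.148964 salt
29.148964 salt × 1.069 = 31.160242516 reed
31.160242516 reed × 2.848 = 88.744370685568 timber

88.744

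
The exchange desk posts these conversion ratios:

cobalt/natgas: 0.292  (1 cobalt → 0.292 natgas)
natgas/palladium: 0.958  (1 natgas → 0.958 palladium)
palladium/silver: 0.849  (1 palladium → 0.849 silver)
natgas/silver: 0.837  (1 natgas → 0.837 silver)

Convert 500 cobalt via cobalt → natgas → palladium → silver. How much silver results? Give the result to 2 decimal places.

118.75

500 cobalt × 0.292 = 146 natgas
146 natgas × 0.958 = 139.868 palladium
139.868 palladium × 0.849 = 118.747932 silver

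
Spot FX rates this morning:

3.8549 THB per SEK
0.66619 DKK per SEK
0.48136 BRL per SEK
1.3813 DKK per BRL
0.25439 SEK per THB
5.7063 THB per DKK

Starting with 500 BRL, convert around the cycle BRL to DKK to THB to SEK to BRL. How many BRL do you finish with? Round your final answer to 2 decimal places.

500 BRL × 1.3813 = 690.65 DKK
690.65 DKK × 5.7063 = 3941.056095 THB
3941.056095 THB × 0.25439 = 1002.56526000705 SEK
1002.56526000705 SEK × 0.48136 = 482.594813556993588 BRL

482.59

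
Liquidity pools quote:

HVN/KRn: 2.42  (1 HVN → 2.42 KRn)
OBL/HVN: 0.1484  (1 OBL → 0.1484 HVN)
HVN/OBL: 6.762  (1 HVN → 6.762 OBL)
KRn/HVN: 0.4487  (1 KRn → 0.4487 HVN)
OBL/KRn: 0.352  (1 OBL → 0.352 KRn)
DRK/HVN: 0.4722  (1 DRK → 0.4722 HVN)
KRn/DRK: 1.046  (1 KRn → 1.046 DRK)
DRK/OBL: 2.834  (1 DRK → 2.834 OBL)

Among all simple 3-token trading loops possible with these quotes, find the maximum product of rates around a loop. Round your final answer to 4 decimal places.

HVN→KRn→DRK→HVN: 2.42 × 1.046 × 0.4722 = 1.19529
HVN→OBL→KRn→HVN: 6.762 × 0.352 × 0.4487 = 1.06801
DRK→OBL→KRn→DRK: 2.834 × 0.352 × 1.046 = 1.04346
Maximum is HVN→KRn→DRK→HVN at 1.1953; arbitrage exists.

1.1953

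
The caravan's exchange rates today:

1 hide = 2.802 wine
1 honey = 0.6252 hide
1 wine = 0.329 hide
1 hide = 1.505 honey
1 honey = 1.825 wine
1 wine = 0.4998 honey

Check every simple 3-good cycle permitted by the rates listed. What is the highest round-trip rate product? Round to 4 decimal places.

0.9036

hide→honey→wine→hide: 1.505 × 1.825 × 0.329 = 0.90364
hide→wine→honey→hide: 2.802 × 0.4998 × 0.6252 = 0.87555
Maximum is hide→honey→wine→hide at 0.9036; no arbitrage — every cycle loses value.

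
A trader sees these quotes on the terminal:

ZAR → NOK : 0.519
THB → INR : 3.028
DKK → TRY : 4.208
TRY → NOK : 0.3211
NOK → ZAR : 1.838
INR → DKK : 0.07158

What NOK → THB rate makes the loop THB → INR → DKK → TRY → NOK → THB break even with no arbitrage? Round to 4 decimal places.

3.4146

Known legs of the cycle: 3.028 × 0.07158 × 4.208 × 0.3211 = 0.292862389552512
For no arbitrage the full-cycle product must be 1, so the missing rate is 1 / 0.292862389552512 ≈ 3.414573.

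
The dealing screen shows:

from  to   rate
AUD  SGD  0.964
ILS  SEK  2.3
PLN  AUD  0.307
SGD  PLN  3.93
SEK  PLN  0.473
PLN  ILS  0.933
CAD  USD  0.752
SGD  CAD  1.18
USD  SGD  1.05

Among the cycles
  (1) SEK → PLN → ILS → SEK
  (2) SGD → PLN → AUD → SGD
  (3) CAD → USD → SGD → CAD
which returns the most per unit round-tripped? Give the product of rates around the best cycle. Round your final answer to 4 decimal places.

1.1631

(1) 0.473 × 0.933 × 2.3 = 1.01501
(2) 3.93 × 0.307 × 0.964 = 1.16308
(3) 0.752 × 1.05 × 1.18 = 0.93173
Highest is cycle (2) at 1.1631 (>1, arbitrage).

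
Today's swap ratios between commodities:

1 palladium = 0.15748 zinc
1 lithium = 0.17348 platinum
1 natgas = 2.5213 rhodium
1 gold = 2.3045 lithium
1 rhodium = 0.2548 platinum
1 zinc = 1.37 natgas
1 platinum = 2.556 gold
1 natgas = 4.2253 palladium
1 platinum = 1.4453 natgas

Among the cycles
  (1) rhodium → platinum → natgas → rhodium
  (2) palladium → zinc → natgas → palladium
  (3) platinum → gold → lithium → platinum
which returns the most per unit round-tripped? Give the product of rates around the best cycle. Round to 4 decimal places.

(1) 0.2548 × 1.4453 × 2.5213 = 0.92850
(2) 0.15748 × 1.37 × 4.2253 = 0.91160
(3) 2.556 × 2.3045 × 0.17348 = 1.02185
Highest is cycle (3) at 1.0218 (>1, arbitrage).

1.0218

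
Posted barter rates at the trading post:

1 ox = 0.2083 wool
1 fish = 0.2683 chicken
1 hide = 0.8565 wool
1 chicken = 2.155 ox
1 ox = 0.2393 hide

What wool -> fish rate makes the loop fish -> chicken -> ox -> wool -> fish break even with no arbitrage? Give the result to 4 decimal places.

Known legs of the cycle: 0.2683 × 2.155 × 0.2083 = 0.12043624795
For no arbitrage the full-cycle product must be 1, so the missing rate is 1 / 0.12043624795 ≈ 8.303148.

8.3031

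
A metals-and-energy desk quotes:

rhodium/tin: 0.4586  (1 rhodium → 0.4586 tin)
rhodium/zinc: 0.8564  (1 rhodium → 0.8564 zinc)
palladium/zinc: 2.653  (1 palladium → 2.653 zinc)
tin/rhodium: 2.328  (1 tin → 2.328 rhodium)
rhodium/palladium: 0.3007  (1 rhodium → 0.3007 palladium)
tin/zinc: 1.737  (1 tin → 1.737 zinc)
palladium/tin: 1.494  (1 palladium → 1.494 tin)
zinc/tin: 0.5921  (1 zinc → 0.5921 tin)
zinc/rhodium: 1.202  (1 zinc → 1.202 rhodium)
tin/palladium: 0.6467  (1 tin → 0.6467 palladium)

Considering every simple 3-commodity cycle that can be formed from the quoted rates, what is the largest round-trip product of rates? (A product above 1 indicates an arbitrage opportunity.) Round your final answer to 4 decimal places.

1.1805

rhodium→zinc→tin→rhodium: 0.8564 × 0.5921 × 2.328 = 1.18047
rhodium→palladium→tin→rhodium: 0.3007 × 1.494 × 2.328 = 1.04584
tin→palladium→zinc→tin: 0.6467 × 2.653 × 0.5921 = 1.01586
rhodium→palladium→zinc→rhodium: 0.3007 × 2.653 × 1.202 = 0.95890
rhodium→tin→zinc→rhodium: 0.4586 × 1.737 × 1.202 = 0.95750
Maximum is rhodium→zinc→tin→rhodium at 1.1805; arbitrage exists.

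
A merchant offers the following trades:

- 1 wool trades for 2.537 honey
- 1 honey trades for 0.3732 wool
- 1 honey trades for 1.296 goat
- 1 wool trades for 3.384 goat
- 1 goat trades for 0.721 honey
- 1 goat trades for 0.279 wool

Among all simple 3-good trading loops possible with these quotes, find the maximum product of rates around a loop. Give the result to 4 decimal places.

0.9173

wool→honey→goat→wool: 2.537 × 1.296 × 0.279 = 0.91734
wool→goat→honey→wool: 3.384 × 0.721 × 0.3732 = 0.91056
Maximum is wool→honey→goat→wool at 0.9173; no arbitrage — every cycle loses value.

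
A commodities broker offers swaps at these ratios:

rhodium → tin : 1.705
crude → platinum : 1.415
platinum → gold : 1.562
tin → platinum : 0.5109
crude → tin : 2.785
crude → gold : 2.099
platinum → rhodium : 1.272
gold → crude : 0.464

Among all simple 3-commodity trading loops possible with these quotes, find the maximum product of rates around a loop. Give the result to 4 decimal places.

1.1080

platinum→rhodium→tin→platinum: 1.272 × 1.705 × 0.5109 = 1.10802
platinum→gold→crude→platinum: 1.562 × 0.464 × 1.415 = 1.02555
Maximum is platinum→rhodium→tin→platinum at 1.1080; arbitrage exists.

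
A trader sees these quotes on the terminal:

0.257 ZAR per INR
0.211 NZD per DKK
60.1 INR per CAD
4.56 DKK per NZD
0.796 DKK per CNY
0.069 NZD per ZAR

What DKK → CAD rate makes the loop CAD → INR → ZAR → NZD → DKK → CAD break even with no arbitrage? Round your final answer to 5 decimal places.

0.20577

Known legs of the cycle: 60.1 × 0.257 × 0.069 × 4.56 = 4.859835048
For no arbitrage the full-cycle product must be 1, so the missing rate is 1 / 4.859835048 ≈ 0.2057683.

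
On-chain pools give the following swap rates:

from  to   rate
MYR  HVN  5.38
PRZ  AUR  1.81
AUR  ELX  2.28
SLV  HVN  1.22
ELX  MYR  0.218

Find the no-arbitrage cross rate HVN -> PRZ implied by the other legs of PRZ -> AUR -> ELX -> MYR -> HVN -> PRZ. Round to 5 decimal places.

Known legs of the cycle: 1.81 × 2.28 × 0.218 × 5.38 = 4.840076112
For no arbitrage the full-cycle product must be 1, so the missing rate is 1 / 4.840076112 ≈ 0.2066083.

0.20661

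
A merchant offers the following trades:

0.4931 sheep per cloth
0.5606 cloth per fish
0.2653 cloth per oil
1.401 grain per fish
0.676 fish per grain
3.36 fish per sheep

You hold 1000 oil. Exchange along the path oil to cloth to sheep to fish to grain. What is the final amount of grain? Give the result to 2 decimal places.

1000 oil × 0.2653 = 265.3 cloth
265.3 cloth × 0.4931 = 130.81943 sheep
130.81943 sheep × 3.36 = 439.5532848 fish
439.5532848 fish × 1.401 = 615.8141520048 grain

615.81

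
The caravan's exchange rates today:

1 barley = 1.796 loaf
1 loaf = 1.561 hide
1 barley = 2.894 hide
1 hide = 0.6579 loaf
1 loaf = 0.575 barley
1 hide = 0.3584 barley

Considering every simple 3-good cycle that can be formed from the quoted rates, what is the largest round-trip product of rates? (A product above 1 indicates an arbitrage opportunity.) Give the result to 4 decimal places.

loaf→barley→hide→loaf: 0.575 × 2.894 × 0.6579 = 1.09478
loaf→hide→barley→loaf: 1.561 × 0.3584 × 1.796 = 1.00479
Maximum is loaf→barley→hide→loaf at 1.0948; arbitrage exists.

1.0948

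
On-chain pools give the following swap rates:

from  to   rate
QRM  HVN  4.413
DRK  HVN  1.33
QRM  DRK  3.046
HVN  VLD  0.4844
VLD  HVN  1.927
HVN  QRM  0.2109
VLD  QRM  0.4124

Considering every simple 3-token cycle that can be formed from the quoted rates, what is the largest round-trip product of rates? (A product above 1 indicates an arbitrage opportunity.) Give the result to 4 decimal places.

QRM→HVN→VLD→QRM: 4.413 × 0.4844 × 0.4124 = 0.88157
QRM→DRK→HVN→QRM: 3.046 × 1.33 × 0.2109 = 0.85439
Maximum is QRM→HVN→VLD→QRM at 0.8816; no arbitrage — every cycle loses value.

0.8816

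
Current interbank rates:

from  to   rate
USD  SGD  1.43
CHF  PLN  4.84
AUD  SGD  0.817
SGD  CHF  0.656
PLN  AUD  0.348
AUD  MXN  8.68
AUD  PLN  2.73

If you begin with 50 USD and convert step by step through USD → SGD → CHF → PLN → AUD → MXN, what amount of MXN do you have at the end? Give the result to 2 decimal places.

685.73

50 USD × 1.43 = 71.5 SGD
71.5 SGD × 0.656 = 46.904 CHF
46.904 CHF × 4.84 = 227.01536 PLN
227.01536 PLN × 0.348 = 79.00134528 AUD
79.00134528 AUD × 8.68 = 685.7316770304 MXN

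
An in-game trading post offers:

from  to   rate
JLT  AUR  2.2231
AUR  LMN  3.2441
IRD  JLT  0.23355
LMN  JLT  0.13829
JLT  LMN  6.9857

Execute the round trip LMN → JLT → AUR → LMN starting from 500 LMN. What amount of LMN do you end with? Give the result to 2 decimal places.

500 LMN × 0.13829 = 69.145 JLT
69.145 JLT × 2.2231 = 153.7162495 AUR
153.7162495 AUR × 3.2441 = 498.67088500295 LMN

498.67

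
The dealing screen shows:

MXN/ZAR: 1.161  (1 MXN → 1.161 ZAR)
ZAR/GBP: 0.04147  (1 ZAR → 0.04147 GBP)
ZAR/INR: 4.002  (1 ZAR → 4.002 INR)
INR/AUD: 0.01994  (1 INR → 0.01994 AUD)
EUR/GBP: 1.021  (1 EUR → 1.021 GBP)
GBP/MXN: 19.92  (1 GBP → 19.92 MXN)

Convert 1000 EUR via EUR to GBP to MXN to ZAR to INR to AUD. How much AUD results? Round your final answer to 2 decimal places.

1000 EUR × 1.021 = 1021 GBP
1021 GBP × 19.92 = 20338.32 MXN
20338.32 MXN × 1.161 = 23612.78952 ZAR
23612.78952 ZAR × 4.002 = 94498.38365904 INR
94498.38365904 INR × 0.01994 = 1884.2977701612576 AUD

1884.30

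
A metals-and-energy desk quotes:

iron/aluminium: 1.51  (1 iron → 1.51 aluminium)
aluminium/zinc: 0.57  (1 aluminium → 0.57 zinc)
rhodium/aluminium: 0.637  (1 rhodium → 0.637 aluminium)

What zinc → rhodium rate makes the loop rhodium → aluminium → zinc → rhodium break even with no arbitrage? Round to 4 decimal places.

2.7541

Known legs of the cycle: 0.637 × 0.57 = 0.36309
For no arbitrage the full-cycle product must be 1, so the missing rate is 1 / 0.36309 ≈ 2.754138.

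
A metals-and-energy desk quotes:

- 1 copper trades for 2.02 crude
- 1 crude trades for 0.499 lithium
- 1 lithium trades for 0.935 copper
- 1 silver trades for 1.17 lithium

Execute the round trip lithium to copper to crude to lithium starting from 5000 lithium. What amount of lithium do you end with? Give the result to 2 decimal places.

5000 lithium × 0.935 = 4675 copper
4675 copper × 2.02 = 9443.5 crude
9443.5 crude × 0.499 = 4712.3065 lithium

4712.31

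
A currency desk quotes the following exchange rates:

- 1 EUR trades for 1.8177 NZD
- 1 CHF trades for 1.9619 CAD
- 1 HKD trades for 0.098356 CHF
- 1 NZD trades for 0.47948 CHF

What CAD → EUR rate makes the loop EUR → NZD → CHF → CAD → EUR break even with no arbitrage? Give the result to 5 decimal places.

Known legs of the cycle: 1.8177 × 0.47948 × 1.9619 = 1.7098955066724
For no arbitrage the full-cycle product must be 1, so the missing rate is 1 / 1.7098955066724 ≈ 0.5848311.

0.58483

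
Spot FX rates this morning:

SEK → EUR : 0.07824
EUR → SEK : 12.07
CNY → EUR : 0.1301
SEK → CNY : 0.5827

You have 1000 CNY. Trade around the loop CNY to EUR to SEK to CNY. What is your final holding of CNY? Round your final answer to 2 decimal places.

1000 CNY × 0.1301 = 130.1 EUR
130.1 EUR × 12.07 = 1570.307 SEK
1570.307 SEK × 0.5827 = 915.0178889 CNY

915.02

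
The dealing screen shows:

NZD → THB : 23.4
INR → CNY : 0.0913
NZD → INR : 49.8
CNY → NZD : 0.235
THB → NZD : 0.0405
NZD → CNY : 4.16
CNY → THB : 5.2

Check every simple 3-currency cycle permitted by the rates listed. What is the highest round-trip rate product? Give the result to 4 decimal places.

INR→CNY→NZD→INR: 0.0913 × 0.235 × 49.8 = 1.06848
THB→NZD→CNY→THB: 0.0405 × 4.16 × 5.2 = 0.87610
Maximum is INR→CNY→NZD→INR at 1.0685; arbitrage exists.

1.0685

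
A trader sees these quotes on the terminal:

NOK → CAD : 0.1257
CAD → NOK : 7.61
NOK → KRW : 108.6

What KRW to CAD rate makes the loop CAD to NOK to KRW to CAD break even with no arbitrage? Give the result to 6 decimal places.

Known legs of the cycle: 7.61 × 108.6 = 826.446
For no arbitrage the full-cycle product must be 1, so the missing rate is 1 / 826.446 ≈ 0.00121000.

0.001210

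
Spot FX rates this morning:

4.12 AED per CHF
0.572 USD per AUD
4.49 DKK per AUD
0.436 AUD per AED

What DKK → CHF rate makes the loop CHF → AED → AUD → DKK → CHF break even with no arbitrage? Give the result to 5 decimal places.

0.12399

Known legs of the cycle: 4.12 × 0.436 × 4.49 = 8.0654768
For no arbitrage the full-cycle product must be 1, so the missing rate is 1 / 8.0654768 ≈ 0.1239852.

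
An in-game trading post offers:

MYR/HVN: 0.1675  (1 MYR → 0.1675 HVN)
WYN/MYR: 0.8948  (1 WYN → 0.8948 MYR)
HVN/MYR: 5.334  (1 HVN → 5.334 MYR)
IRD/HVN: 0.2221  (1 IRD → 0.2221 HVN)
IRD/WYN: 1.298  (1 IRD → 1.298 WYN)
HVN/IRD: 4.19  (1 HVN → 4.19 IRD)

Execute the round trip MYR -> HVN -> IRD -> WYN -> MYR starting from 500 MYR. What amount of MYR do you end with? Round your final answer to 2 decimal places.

407.57

500 MYR × 0.1675 = 83.75 HVN
83.75 HVN × 4.19 = 350.9125 IRD
350.9125 IRD × 1.298 = 455.484425 WYN
455.484425 WYN × 0.8948 = 407.56746349 MYR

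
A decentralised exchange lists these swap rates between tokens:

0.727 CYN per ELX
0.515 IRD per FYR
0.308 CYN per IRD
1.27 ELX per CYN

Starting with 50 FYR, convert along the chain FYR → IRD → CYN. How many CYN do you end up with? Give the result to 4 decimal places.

7.9310

50 FYR × 0.515 = 25.75 IRD
25.75 IRD × 0.308 = 7.931 CYN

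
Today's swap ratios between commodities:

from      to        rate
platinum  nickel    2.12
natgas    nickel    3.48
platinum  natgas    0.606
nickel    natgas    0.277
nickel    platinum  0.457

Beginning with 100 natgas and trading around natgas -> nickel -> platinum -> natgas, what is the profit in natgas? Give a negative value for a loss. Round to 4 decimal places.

-3.6242

100 natgas × 3.48 = 348 nickel
348 nickel × 0.457 = 159.036 platinum
159.036 platinum × 0.606 = 96.375816 natgas
Net change: 96.375816 − 100 = -3.624184 natgas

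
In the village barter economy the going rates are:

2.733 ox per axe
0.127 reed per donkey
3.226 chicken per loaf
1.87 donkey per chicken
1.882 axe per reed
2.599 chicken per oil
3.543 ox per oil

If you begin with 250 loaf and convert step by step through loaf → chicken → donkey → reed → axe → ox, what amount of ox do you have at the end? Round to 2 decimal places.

985.16

250 loaf × 3.226 = 806.5 chicken
806.5 chicken × 1.87 = 1508.155 donkey
1508.155 donkey × 0.127 = 191.535685 reed
191.535685 reed × 1.882 = 360.47015917 axe
360.47015917 axe × 2.733 = 985.16494501161 ox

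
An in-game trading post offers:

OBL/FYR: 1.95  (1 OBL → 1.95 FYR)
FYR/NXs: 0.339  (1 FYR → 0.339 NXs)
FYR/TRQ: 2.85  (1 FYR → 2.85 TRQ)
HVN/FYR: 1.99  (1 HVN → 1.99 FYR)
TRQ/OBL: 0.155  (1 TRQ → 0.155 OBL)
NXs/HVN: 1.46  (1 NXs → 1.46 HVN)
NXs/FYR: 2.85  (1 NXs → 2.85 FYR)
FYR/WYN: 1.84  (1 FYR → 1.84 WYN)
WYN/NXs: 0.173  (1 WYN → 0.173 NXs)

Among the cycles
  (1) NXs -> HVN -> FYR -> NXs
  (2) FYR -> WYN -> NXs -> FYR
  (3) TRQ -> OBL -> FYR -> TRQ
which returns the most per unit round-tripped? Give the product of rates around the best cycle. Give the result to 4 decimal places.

(1) 1.46 × 1.99 × 0.339 = 0.98493
(2) 1.84 × 0.173 × 2.85 = 0.90721
(3) 0.155 × 1.95 × 2.85 = 0.86141
Highest is cycle (1) at 0.9849 (≤1, no arbitrage).

0.9849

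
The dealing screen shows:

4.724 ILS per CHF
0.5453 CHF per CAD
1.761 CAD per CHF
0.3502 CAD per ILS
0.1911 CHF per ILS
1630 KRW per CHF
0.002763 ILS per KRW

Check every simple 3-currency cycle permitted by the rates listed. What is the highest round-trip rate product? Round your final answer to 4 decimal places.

CHF→ILS→CAD→CHF: 4.724 × 0.3502 × 0.5453 = 0.90211
CHF→KRW→ILS→CHF: 1630 × 0.002763 × 0.1911 = 0.86066
Maximum is CHF→ILS→CAD→CHF at 0.9021; no arbitrage — every cycle loses value.

0.9021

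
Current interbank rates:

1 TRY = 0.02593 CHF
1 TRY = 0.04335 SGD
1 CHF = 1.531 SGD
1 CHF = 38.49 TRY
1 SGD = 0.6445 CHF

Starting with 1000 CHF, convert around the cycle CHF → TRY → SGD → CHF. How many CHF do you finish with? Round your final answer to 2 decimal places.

1075.37

1000 CHF × 38.49 = 38490 TRY
38490 TRY × 0.04335 = 1668.5415 SGD
1668.5415 SGD × 0.6445 = 1075.37499675 CHF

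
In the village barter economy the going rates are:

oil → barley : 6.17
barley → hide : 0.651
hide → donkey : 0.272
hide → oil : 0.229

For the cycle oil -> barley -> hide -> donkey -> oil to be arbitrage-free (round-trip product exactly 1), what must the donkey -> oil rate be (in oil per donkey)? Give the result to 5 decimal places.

Known legs of the cycle: 6.17 × 0.651 × 0.272 = 1.09253424
For no arbitrage the full-cycle product must be 1, so the missing rate is 1 / 1.09253424 ≈ 0.9153031.

0.91530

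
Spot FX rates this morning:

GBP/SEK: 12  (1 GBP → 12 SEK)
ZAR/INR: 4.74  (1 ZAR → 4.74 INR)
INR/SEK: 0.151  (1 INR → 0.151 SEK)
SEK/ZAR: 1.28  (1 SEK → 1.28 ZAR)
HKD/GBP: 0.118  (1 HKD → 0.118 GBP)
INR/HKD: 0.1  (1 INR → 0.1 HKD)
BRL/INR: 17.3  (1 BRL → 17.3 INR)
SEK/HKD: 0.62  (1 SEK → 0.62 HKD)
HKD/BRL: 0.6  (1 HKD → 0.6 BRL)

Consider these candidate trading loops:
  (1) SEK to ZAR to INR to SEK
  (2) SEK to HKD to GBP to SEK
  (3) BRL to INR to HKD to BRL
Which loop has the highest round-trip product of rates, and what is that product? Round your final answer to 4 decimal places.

(1) 1.28 × 4.74 × 0.151 = 0.91615
(2) 0.62 × 0.118 × 12 = 0.87792
(3) 17.3 × 0.1 × 0.6 = 1.03800
Highest is cycle (3) at 1.0380 (>1, arbitrage).

1.0380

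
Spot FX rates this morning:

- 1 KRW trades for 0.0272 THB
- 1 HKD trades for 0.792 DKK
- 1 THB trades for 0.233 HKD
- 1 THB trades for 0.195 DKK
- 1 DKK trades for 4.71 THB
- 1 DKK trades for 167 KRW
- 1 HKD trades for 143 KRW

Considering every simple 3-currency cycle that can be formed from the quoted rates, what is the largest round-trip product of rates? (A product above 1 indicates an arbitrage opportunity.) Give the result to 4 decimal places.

HKD→KRW→THB→HKD: 143 × 0.0272 × 0.233 = 0.90628
DKK→KRW→THB→DKK: 167 × 0.0272 × 0.195 = 0.88577
DKK→THB→HKD→DKK: 4.71 × 0.233 × 0.792 = 0.86916
Maximum is HKD→KRW→THB→HKD at 0.9063; no arbitrage — every cycle loses value.

0.9063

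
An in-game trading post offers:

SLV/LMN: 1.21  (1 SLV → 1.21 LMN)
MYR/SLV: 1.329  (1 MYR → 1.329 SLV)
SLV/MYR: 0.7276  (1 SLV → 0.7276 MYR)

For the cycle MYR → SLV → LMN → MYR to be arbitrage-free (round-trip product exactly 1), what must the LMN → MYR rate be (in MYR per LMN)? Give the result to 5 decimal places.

0.62186

Known legs of the cycle: 1.329 × 1.21 = 1.60809
For no arbitrage the full-cycle product must be 1, so the missing rate is 1 / 1.60809 ≈ 0.6218557.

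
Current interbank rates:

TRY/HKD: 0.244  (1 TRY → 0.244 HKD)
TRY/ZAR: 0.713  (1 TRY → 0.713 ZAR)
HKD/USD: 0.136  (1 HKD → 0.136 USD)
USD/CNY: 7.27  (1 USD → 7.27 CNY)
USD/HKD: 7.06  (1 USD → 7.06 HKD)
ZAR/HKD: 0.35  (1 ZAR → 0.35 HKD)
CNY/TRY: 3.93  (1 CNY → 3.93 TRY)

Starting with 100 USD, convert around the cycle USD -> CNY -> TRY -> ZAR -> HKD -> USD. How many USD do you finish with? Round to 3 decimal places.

100 USD × 7.27 = 727 CNY
727 CNY × 3.93 = 2857.11 TRY
2857.11 TRY × 0.713 = 2037.11943 ZAR
2037.11943 ZAR × 0.35 = 712.9918005 HKD
712.9918005 HKD × 0.136 = 96.966884868 USD

96.967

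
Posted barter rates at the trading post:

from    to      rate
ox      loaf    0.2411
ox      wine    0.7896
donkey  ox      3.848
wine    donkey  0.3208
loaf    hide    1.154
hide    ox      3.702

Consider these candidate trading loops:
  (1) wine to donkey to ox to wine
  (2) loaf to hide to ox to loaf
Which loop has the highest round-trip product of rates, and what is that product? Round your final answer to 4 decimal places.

1.0300

(1) 0.3208 × 3.848 × 0.7896 = 0.97471
(2) 1.154 × 3.702 × 0.2411 = 1.03001
Highest is cycle (2) at 1.0300 (>1, arbitrage).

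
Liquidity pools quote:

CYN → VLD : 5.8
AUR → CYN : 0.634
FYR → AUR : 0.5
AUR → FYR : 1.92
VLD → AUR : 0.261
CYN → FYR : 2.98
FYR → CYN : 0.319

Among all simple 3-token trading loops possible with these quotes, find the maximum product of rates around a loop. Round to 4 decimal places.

0.9597

CYN→VLD→AUR→CYN: 5.8 × 0.261 × 0.634 = 0.95975
CYN→FYR→AUR→CYN: 2.98 × 0.5 × 0.634 = 0.94466
Maximum is CYN→VLD→AUR→CYN at 0.9597; no arbitrage — every cycle loses value.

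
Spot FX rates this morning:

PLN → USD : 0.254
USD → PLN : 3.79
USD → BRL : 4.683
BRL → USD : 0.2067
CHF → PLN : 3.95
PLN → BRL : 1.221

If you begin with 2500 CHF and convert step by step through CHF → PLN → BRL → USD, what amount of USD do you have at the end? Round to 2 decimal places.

2500 CHF × 3.95 = 9875 PLN
9875 PLN × 1.221 = 12057.375 BRL
12057.375 BRL × 0.2067 = 2492.2594125 USD

2492.26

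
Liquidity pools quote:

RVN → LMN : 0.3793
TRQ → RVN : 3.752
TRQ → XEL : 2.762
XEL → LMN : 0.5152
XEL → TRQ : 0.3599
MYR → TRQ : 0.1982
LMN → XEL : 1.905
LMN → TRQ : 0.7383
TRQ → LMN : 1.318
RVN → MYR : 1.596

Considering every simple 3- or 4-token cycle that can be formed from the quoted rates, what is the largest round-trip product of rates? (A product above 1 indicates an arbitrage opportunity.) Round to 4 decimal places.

MYR→TRQ→RVN→MYR: 0.1982 × 3.752 × 1.596 = 1.18686
LMN→TRQ→RVN→LMN: 0.7383 × 3.752 × 0.3793 = 1.05070
LMN→TRQ→XEL→LMN: 0.7383 × 2.762 × 0.5152 = 1.05059
LMN→XEL→TRQ→RVN→LMN: 1.905 × 0.3599 × 3.752 × 0.3793 = 0.97571
LMN→XEL→TRQ→LMN: 1.905 × 0.3599 × 1.318 = 0.90363
Maximum is MYR→TRQ→RVN→MYR at 1.1869; arbitrage exists.

1.1869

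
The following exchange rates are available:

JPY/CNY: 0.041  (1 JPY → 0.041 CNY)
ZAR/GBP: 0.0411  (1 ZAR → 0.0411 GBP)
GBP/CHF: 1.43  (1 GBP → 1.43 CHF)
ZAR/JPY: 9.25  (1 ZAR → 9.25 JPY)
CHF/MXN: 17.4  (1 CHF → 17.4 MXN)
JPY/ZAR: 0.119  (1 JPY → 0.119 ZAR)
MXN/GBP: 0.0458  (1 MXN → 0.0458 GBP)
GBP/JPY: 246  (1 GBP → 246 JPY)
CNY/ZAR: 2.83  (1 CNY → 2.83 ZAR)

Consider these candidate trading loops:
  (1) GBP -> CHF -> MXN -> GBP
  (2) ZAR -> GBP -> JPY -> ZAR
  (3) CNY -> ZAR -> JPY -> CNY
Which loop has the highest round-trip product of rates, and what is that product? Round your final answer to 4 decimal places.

1.2032

(1) 1.43 × 17.4 × 0.0458 = 1.13960
(2) 0.0411 × 246 × 0.119 = 1.20316
(3) 2.83 × 9.25 × 0.041 = 1.07328
Highest is cycle (2) at 1.2032 (>1, arbitrage).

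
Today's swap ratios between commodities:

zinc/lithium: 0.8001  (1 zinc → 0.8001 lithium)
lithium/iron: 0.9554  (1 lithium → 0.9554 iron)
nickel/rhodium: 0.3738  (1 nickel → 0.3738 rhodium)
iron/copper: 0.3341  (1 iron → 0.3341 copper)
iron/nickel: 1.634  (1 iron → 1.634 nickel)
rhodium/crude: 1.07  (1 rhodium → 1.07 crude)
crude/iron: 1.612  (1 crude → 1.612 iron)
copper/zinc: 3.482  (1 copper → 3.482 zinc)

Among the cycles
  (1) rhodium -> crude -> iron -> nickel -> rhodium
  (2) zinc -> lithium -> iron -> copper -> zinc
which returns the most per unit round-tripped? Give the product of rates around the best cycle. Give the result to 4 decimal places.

(1) 1.07 × 1.612 × 1.634 × 0.3738 = 1.05351
(2) 0.8001 × 0.9554 × 0.3341 × 3.482 = 0.88927
Highest is cycle (1) at 1.0535 (>1, arbitrage).

1.0535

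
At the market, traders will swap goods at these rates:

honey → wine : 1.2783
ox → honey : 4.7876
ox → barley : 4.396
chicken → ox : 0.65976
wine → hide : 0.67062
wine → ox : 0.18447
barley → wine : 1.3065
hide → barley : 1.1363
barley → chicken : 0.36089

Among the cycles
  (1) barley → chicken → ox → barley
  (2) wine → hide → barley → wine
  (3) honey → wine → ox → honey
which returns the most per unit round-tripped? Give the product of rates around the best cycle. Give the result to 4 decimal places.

(1) 0.36089 × 0.65976 × 4.396 = 1.04669
(2) 0.67062 × 1.1363 × 1.3065 = 0.99559
(3) 1.2783 × 0.18447 × 4.7876 = 1.12895
Highest is cycle (3) at 1.1290 (>1, arbitrage).

1.1290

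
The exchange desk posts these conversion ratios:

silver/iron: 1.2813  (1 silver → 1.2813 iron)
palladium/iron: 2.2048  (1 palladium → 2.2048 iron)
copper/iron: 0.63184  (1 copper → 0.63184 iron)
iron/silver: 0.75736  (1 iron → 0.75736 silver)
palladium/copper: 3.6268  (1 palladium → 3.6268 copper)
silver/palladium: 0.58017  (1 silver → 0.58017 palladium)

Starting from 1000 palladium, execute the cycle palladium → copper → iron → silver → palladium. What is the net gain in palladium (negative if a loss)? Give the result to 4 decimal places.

6.9047

1000 palladium × 3.6268 = 3626.8 copper
3626.8 copper × 0.63184 = 2291.557312 iron
2291.557312 iron × 0.75736 = 1735.53384581632 silver
1735.53384581632 silver × 0.58017 = 1006.9046713272543744 palladium
Net change: 1006.9046713272543744 − 1000 = 6.9046713272543744 palladium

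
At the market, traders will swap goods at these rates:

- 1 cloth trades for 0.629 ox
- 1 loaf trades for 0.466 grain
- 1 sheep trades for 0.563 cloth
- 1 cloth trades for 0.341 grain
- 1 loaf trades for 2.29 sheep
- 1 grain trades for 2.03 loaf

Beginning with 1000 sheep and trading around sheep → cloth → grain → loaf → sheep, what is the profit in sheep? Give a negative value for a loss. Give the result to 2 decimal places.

-107.53

1000 sheep × 0.563 = 563 cloth
563 cloth × 0.341 = 191.983 grain
191.983 grain × 2.03 = 389.72549 loaf
389.72549 loaf × 2.29 = 892.4713721 sheep
Net change: 892.4713721 − 1000 = -107.5286279 sheep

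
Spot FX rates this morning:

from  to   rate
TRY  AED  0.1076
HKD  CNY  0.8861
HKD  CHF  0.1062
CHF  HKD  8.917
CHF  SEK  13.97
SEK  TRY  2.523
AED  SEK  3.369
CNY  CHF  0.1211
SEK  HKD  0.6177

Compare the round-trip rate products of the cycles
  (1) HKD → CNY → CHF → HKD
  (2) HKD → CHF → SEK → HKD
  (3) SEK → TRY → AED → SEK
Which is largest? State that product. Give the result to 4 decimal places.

(1) 0.8861 × 0.1211 × 8.917 = 0.95685
(2) 0.1062 × 13.97 × 0.6177 = 0.91643
(3) 2.523 × 0.1076 × 3.369 = 0.91460
Highest is cycle (1) at 0.9569 (≤1, no arbitrage).

0.9569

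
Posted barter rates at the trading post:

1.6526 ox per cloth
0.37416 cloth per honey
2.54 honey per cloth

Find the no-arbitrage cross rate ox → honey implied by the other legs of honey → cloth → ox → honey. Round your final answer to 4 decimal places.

Known legs of the cycle: 0.37416 × 1.6526 = 0.618336816
For no arbitrage the full-cycle product must be 1, so the missing rate is 1 / 0.618336816 ≈ 1.617242.

1.6172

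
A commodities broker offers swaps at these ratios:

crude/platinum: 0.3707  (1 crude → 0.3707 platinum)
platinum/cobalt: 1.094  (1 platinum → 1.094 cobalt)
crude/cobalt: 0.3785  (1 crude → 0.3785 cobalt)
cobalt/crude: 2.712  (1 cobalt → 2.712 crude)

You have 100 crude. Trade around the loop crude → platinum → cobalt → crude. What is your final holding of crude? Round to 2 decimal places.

109.98

100 crude × 0.3707 = 37.07 platinum
37.07 platinum × 1.094 = 40.55458 cobalt
40.55458 cobalt × 2.712 = 109.98402096 crude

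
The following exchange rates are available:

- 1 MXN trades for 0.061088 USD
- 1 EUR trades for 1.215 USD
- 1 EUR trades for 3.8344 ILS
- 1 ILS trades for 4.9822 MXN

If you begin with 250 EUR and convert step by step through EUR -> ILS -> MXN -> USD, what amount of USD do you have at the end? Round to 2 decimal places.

291.75

250 EUR × 3.8344 = 958.6 ILS
958.6 ILS × 4.9822 = 4775.93692 MXN
4775.93692 MXN × 0.061088 = 291.75243456896 USD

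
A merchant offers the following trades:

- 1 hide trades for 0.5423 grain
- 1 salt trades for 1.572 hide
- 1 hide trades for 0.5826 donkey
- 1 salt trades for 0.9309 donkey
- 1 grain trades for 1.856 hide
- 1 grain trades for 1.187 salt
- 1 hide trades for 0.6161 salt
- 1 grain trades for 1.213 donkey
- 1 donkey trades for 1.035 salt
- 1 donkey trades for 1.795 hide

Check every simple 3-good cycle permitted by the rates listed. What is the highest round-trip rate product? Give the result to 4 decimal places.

1.1808

grain→donkey→hide→grain: 1.213 × 1.795 × 0.5423 = 1.18077
salt→donkey→hide→salt: 0.9309 × 1.795 × 0.6161 = 1.02948
grain→salt→hide→grain: 1.187 × 1.572 × 0.5423 = 1.01191
salt→hide→donkey→salt: 1.572 × 0.5826 × 1.035 = 0.94790
Maximum is grain→donkey→hide→grain at 1.1808; arbitrage exists.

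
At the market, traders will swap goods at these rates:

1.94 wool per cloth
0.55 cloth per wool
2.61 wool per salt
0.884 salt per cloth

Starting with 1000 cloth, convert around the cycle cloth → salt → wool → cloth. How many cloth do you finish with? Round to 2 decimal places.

1000 cloth × 0.884 = 884 salt
884 salt × 2.61 = 2307.24 wool
2307.24 wool × 0.55 = 1268.982 cloth

1268.98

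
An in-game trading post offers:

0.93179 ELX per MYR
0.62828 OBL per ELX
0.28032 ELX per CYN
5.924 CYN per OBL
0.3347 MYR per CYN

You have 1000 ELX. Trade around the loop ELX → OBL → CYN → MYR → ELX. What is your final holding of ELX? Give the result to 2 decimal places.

1160.76

1000 ELX × 0.62828 = 628.28 OBL
628.28 OBL × 5.924 = 3721.93072 CYN
3721.93072 CYN × 0.3347 = 1245.730211984 MYR
1245.730211984 MYR × 0.93179 = 1160.75895422457136 ELX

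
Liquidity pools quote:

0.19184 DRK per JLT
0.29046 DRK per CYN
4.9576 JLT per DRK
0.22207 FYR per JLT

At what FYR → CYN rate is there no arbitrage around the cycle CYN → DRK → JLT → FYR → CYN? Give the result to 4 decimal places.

Known legs of the cycle: 0.29046 × 4.9576 × 0.22207 = 0.31977735702672
For no arbitrage the full-cycle product must be 1, so the missing rate is 1 / 0.31977735702672 ≈ 3.127176.

3.1272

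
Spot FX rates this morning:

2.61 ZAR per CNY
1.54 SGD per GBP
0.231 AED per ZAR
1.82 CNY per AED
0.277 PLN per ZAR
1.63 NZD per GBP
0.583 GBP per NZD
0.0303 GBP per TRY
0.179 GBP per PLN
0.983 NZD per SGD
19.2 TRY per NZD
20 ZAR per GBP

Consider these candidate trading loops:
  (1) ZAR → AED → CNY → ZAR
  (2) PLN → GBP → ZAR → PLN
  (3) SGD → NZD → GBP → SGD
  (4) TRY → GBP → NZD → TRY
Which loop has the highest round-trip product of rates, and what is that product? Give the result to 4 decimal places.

1.0973

(1) 0.231 × 1.82 × 2.61 = 1.09730
(2) 0.179 × 20 × 0.277 = 0.99166
(3) 0.983 × 0.583 × 1.54 = 0.88256
(4) 0.0303 × 1.63 × 19.2 = 0.94827
Highest is cycle (1) at 1.0973 (>1, arbitrage).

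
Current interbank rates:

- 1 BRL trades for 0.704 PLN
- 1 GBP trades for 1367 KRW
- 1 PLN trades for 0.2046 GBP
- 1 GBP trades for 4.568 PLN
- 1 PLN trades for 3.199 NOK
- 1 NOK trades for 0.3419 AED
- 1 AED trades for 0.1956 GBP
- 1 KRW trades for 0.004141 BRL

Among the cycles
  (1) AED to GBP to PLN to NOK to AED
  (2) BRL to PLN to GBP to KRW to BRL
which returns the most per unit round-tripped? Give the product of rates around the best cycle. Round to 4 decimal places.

0.9773

(1) 0.1956 × 4.568 × 3.199 × 0.3419 = 0.97726
(2) 0.704 × 0.2046 × 1367 × 0.004141 = 0.81536
Highest is cycle (1) at 0.9773 (≤1, no arbitrage).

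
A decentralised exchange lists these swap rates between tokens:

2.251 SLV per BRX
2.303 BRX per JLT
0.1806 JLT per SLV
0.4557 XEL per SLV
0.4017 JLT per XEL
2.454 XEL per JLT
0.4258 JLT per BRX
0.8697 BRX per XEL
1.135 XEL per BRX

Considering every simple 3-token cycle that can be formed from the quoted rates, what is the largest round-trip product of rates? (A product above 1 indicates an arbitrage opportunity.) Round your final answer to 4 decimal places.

1.0500

XEL→JLT→BRX→XEL: 0.4017 × 2.303 × 1.135 = 1.05001
SLV→JLT→BRX→SLV: 0.1806 × 2.303 × 2.251 = 0.93624
XEL→BRX→JLT→XEL: 0.8697 × 0.4258 × 2.454 = 0.90876
SLV→XEL→BRX→SLV: 0.4557 × 0.8697 × 2.251 = 0.89212
Maximum is XEL→JLT→BRX→XEL at 1.0500; arbitrage exists.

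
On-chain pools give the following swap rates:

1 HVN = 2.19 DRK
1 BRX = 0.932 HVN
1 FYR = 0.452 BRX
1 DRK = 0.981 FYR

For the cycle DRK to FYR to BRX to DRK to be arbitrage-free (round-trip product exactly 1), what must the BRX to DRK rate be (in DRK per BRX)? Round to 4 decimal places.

2.2552

Known legs of the cycle: 0.981 × 0.452 = 0.443412
For no arbitrage the full-cycle product must be 1, so the missing rate is 1 / 0.443412 ≈ 2.255239.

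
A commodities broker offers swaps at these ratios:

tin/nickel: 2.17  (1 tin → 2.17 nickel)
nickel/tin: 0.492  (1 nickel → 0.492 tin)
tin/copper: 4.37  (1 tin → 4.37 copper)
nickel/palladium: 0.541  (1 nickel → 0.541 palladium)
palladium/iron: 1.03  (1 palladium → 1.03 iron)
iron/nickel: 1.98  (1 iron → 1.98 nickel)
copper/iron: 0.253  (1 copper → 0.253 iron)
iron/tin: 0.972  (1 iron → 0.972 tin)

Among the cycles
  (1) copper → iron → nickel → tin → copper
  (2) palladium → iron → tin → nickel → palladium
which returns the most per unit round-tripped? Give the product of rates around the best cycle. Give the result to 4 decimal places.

1.1753

(1) 0.253 × 1.98 × 0.492 × 4.37 = 1.07704
(2) 1.03 × 0.972 × 2.17 × 0.541 = 1.17533
Highest is cycle (2) at 1.1753 (>1, arbitrage).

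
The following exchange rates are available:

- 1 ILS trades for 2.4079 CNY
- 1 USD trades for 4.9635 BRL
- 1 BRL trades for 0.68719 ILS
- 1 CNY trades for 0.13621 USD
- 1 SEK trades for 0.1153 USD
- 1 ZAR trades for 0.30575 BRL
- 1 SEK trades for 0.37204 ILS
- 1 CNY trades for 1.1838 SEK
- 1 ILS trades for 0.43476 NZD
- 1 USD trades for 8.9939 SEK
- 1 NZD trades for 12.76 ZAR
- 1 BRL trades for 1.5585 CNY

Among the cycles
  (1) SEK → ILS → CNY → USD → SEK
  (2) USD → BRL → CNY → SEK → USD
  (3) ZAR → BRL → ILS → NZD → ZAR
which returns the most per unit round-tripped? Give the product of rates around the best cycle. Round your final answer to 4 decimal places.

(1) 0.37204 × 2.4079 × 0.13621 × 8.9939 = 1.09745
(2) 4.9635 × 1.5585 × 1.1838 × 0.1153 = 1.05585
(3) 0.30575 × 0.68719 × 0.43476 × 12.76 = 1.16558
Highest is cycle (3) at 1.1656 (>1, arbitrage).

1.1656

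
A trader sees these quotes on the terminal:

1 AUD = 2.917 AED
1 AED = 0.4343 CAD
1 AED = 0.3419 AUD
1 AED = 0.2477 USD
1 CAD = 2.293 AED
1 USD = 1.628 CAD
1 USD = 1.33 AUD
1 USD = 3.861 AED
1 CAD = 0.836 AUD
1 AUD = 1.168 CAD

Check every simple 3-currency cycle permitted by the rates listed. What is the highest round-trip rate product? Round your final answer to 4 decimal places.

1.0591

CAD→AUD→AED→CAD: 0.836 × 2.917 × 0.4343 = 1.05909
USD→AUD→AED→USD: 1.33 × 2.917 × 0.2477 = 0.96098
USD→CAD→AED→USD: 1.628 × 2.293 × 0.2477 = 0.92467
CAD→AED→AUD→CAD: 2.293 × 0.3419 × 1.168 = 0.91568
Maximum is CAD→AUD→AED→CAD at 1.0591; arbitrage exists.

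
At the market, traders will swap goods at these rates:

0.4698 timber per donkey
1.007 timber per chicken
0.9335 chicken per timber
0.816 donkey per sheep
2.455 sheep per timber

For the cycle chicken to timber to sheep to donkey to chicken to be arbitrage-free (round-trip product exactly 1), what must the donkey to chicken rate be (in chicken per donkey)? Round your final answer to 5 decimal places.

0.49571

Known legs of the cycle: 1.007 × 2.455 × 0.816 = 2.01730296
For no arbitrage the full-cycle product must be 1, so the missing rate is 1 / 2.01730296 ≈ 0.4957114.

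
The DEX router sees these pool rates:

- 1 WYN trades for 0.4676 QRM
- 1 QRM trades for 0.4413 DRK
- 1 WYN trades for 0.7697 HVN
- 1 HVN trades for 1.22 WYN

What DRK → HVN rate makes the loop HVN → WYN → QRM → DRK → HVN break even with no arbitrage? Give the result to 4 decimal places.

Known legs of the cycle: 1.22 × 0.4676 × 0.4413 = 0.2517492936
For no arbitrage the full-cycle product must be 1, so the missing rate is 1 / 0.2517492936 ≈ 3.972206.

3.9722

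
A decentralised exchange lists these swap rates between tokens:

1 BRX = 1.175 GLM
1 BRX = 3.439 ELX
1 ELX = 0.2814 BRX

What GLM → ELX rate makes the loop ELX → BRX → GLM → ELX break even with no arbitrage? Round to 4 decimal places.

Known legs of the cycle: 0.2814 × 1.175 = 0.330645
For no arbitrage the full-cycle product must be 1, so the missing rate is 1 / 0.330645 ≈ 3.024392.

3.0244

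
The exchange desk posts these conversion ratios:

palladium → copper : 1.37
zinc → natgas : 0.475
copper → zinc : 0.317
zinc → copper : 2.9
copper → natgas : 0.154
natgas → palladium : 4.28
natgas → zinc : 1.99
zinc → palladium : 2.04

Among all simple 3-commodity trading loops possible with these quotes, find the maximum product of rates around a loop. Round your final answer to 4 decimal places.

natgas→palladium→copper→natgas: 4.28 × 1.37 × 0.154 = 0.90299
natgas→zinc→copper→natgas: 1.99 × 2.9 × 0.154 = 0.88873
copper→zinc→palladium→copper: 0.317 × 2.04 × 1.37 = 0.88595
Maximum is natgas→palladium→copper→natgas at 0.9030; no arbitrage — every cycle loses value.

0.9030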